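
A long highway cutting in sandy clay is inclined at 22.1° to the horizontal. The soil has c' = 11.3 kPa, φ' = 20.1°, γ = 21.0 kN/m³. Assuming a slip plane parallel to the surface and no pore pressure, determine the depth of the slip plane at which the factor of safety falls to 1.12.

Setting FS = 1.12 in FS = [c' + γz cos²β tanφ'] / [γz sinβ cosβ] and solving for z:
z = c' / [γ cosβ (FS·sinβ − cosβ·tanφ')]
  = 11.3 / [21.0·cos22.1°·(1.12·sin22.1° − cos22.1°·tan20.1°)]
  = 11.3 / [21.0·0.9265·(1.12·0.3762 − 0.9265·0.3659)]
  = 11.3 / 1.6015 = 7.056 m

z = 7.06 m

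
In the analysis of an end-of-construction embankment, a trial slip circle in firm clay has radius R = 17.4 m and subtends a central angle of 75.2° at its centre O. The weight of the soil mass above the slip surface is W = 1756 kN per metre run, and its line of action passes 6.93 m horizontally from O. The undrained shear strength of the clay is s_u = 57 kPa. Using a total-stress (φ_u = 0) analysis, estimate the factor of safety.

FS = 1.86

Taking moments about the centre O, the resisting moment is provided by the undrained shear strength acting along the arc:
Arc length L_a = R·θ = 17.4·(75.2°·π/180) = 17.4·1.3125 = 22.84 m
M_R = s_u·L_a·R = 57·22.84·17.4 = 22650.0 kN·m/m
M_D = W·d = 1756·6.93 = 12169.1 kN·m/m
FS = M_R / M_D = 22650.0 / 12169.1 = 1.861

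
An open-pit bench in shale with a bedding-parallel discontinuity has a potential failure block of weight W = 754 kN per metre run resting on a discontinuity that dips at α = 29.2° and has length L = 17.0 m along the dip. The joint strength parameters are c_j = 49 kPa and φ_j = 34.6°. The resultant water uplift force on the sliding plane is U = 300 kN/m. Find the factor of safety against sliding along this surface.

Resolving the block weight along and normal to the plane and applying the Mohr–Coulomb strength on the joint:
N' = W cosα − U = 754·cos29.2° − 300 = 358.2 kN/m
Driving force T = W sinα = 754·sin29.2° = 367.8 kN/m
Resisting force R = c_j·L + N'·tanφ_j = 49·17.0 + 358.2·tan34.6° = 833.0 + 247.1 = 1080.1 kN/m
FS = R / T = 1080.1 / 367.8 = 2.936

FS = 2.94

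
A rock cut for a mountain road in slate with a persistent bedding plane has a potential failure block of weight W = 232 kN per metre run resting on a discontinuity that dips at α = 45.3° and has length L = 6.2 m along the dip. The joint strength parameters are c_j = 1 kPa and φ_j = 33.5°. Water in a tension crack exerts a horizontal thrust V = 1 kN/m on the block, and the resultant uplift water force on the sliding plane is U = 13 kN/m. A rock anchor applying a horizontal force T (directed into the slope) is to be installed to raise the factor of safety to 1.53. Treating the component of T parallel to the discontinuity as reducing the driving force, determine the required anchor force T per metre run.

T = 96 kN/m

Resolving forces along and normal to the sliding plane, with the horizontal anchor force T adding T·sinα to the effective normal force and T·cosα acting up the plane against the driving force:
FS = [c_jL + (W cosα − U − V sinα + T sinα) tanφ_j] / [W sinα + V cosα − T cosα]
Without the anchor: N' = 149.5 kN/m, driving T_d = 165.6 kN/m, resisting R = 1·6.2 + 149.5·tan33.5° = 105.1 kN/m, FS = 0.63.
Setting FS = 1.53 and solving for T:
1.53·(165.6 − T cos45.3°) = 105.1 + T sin45.3°·tan33.5°
T·(sin45.3°·tan33.5° + 1.53·cos45.3°) = 1.53·165.6 − 105.1
T·(0.7108·0.6619 + 1.53·0.7034) = 253.4 − 105.1 = 148.2
T·1.5467 = 148.2
T = 95.8 kN/m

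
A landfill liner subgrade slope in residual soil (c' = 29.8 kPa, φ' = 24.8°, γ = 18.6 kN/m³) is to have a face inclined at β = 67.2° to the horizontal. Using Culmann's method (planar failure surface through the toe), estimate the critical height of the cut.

H_c = 20.51 m

Culmann's analysis gives the critical failure plane at α_cr = (β + φ')/2 = (67.2 + 24.8)/2 = 46.0°, and the critical height
H_c = (4c'/γ) · sinβ cosφ' / [1 − cos(β − φ')]
    = (4·29.8/18.6) · sin67.2°·cos24.8° / [1 − cos(42.4°)]
    = 6.409 · 0.9219·0.9078 / [1 − 0.7385]
    = 6.409 · 0.8368 / 0.2615
    = 20.51 m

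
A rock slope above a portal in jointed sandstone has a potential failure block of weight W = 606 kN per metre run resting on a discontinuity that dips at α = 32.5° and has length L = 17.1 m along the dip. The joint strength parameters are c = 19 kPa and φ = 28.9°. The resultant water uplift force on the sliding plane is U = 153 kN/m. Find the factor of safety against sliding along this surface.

FS = 1.60

Resolving the block weight along and normal to the plane and applying the Mohr–Coulomb strength on the joint:
N' = W cosα − U = 606·cos32.5° − 153 = 358.1 kN/m
Driving force T = W sinα = 606·sin32.5° = 325.6 kN/m
Resisting force R = c·L + N'·tanφ = 19·17.1 + 358.1·tan28.9° = 324.9 + 197.7 = 522.6 kN/m
FS = R / T = 522.6 / 325.6 = 1.605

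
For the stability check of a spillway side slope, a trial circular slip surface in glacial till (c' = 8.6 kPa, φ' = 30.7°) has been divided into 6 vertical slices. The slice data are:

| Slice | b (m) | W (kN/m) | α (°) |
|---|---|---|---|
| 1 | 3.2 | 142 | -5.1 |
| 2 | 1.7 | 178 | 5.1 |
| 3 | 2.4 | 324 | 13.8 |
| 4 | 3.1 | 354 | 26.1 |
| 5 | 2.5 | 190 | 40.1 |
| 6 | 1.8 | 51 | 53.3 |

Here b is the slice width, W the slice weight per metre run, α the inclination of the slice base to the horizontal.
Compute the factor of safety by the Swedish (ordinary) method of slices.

FS = 2.04

Ordinary method of slices: FS = Σ[c'·Δl_i + (W_i cosα_i)·tanφ'] / Σ W_i sinα_i, with Δl_i = b_i / cosα_i.
Slice 1: Δl = 3.2/cos(-5.1°) = 3.213 m; N'_1 = 142·cos(-5.1°) = 141.4; c'Δl = 27.63; W sinα = -12.6
Slice 2: Δl = 1.7/cos5.1° = 1.707 m; N'_2 = 178·cos5.1° = 177.3; c'Δl = 14.68; W sinα = 15.8
Slice 3: Δl = 2.4/cos13.8° = 2.471 m; N'_3 = 324·cos13.8° = 314.6; c'Δl = 21.25; W sinα = 77.3
Slice 4: Δl = 3.1/cos26.1° = 3.452 m; N'_4 = 354·cos26.1° = 317.9; c'Δl = 29.69; W sinα = 155.7
Slice 5: Δl = 2.5/cos40.1° = 3.268 m; N'_5 = 190·cos40.1° = 145.3; c'Δl = 28.11; W sinα = 122.4
Slice 6: Δl = 1.8/cos53.3° = 3.012 m; N'_6 = 51·cos53.3° = 30.5; c'Δl = 25.90; W sinα = 40.9
Σc'Δl = 147.3 kN/m; ΣN' = 1127.1 kN/m; ΣW sinα = 399.5 kN/m
Resisting = 147.3 + 1127.1·tan30.7° = 147.3 + 669.2 = 816.5 kN/m
FS = 816.5 / 399.5 = 2.044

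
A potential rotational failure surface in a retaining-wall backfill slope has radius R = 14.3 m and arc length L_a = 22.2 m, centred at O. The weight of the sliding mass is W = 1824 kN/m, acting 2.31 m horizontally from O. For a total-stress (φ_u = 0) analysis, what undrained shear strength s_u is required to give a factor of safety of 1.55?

s_u = 20.6 kPa

FS = s_u·L_a·R / (W·d), so s_u = FS·W·d / (L_a·R).
s_u = 1.55·1824·2.31 / (22.20·14.3) = 6530.8 / 317.46 = 20.57 kPa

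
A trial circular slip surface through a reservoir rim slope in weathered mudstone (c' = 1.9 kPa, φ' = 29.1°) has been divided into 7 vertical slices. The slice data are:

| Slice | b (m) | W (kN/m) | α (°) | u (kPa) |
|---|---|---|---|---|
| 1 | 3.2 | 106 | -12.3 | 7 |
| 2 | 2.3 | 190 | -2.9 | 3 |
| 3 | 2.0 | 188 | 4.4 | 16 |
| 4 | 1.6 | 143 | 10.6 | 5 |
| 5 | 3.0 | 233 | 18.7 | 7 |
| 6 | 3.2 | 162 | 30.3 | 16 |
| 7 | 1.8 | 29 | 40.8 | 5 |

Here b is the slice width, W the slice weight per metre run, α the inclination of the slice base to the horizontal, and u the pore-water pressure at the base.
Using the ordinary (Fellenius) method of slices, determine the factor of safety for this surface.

Ordinary method of slices: FS = Σ[c'·Δl_i + (W_i cosα_i − u_i·Δl_i)·tanφ'] / Σ W_i sinα_i, with Δl_i = b_i / cosα_i.
Slice 1: Δl = 3.2/cos(-12.3°) = 3.275 m; N'_1 = 106·cos(-12.3°) − 7·3.275 = 80.6; c'Δl = 6.22; W sinα = -22.6
Slice 2: Δl = 2.3/cos(-2.9°) = 2.303 m; N'_2 = 190·cos(-2.9°) − 3·2.303 = 182.8; c'Δl = 4.38; W sinα = -9.6
Slice 3: Δl = 2.0/cos4.4° = 2.006 m; N'_3 = 188·cos4.4° − 16·2.006 = 155.4; c'Δl = 3.81; W sinα = 14.4
Slice 4: Δl = 1.6/cos10.6° = 1.628 m; N'_4 = 143·cos10.6° − 5·1.628 = 132.4; c'Δl = 3.09; W sinα = 26.3
Slice 5: Δl = 3.0/cos18.7° = 3.167 m; N'_5 = 233·cos18.7° − 7·3.167 = 198.5; c'Δl = 6.02; W sinα = 74.7
Slice 6: Δl = 3.2/cos30.3° = 3.706 m; N'_6 = 162·cos30.3° − 16·3.706 = 80.6; c'Δl = 7.04; W sinα = 81.7
Slice 7: Δl = 1.8/cos40.8° = 2.378 m; N'_7 = 29·cos40.8° − 5·2.378 = 10.1; c'Δl = 4.52; W sinα = 18.9
Σc'Δl = 35.1 kN/m; ΣN' = 840.4 kN/m; ΣW sinα = 183.9 kN/m
Resisting = 35.1 + 840.4·tan29.1° = 35.1 + 467.8 = 502.9 kN/m
FS = 502.9 / 183.9 = 2.734

FS = 2.73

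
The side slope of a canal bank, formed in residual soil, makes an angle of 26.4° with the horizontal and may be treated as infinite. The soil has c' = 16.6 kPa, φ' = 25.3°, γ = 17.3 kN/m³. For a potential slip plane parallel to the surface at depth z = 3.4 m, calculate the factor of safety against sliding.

For an infinite slope with a slip plane parallel to the surface (no pore pressure): FS = [c' + γz cos²β tanφ'] / [γz sinβ cosβ].
γz = 17.3·3.4 = 58.82 kN/m²
Numerator = 16.6 + 58.82·cos²26.4°·tan25.3° = 16.6 + 58.82·0.8023·0.4727 = 38.907 kPa
Denominator = 58.82·sin26.4°·cos26.4° = 58.82·0.4446·0.8957 = 23.426 kPa
FS = 38.907 / 23.426 = 1.661

FS = 1.66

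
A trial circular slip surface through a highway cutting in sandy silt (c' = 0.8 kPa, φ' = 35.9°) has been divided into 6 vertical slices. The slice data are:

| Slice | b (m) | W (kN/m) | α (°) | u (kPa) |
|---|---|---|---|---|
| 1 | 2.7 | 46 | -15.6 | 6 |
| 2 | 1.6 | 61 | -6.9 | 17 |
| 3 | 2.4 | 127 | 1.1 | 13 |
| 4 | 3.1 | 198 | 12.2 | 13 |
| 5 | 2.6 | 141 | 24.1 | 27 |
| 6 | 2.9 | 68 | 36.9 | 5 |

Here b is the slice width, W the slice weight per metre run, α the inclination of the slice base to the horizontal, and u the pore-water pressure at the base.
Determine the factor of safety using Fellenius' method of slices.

Ordinary method of slices: FS = Σ[c'·Δl_i + (W_i cosα_i − u_i·Δl_i)·tanφ'] / Σ W_i sinα_i, with Δl_i = b_i / cosα_i.
Slice 1: Δl = 2.7/cos(-15.6°) = 2.803 m; N'_1 = 46·cos(-15.6°) − 6·2.803 = 27.5; c'Δl = 2.24; W sinα = -12.4
Slice 2: Δl = 1.6/cos(-6.9°) = 1.612 m; N'_2 = 61·cos(-6.9°) − 17·1.612 = 33.2; c'Δl = 1.29; W sinα = -7.3
Slice 3: Δl = 2.4/cos1.1° = 2.400 m; N'_3 = 127·cos1.1° − 13·2.400 = 95.8; c'Δl = 1.92; W sinα = 2.4
Slice 4: Δl = 3.1/cos12.2° = 3.172 m; N'_4 = 198·cos12.2° − 13·3.172 = 152.3; c'Δl = 2.54; W sinα = 41.8
Slice 5: Δl = 2.6/cos24.1° = 2.848 m; N'_5 = 141·cos24.1° − 27·2.848 = 51.8; c'Δl = 2.28; W sinα = 57.6
Slice 6: Δl = 2.9/cos36.9° = 3.626 m; N'_6 = 68·cos36.9° − 5·3.626 = 36.2; c'Δl = 2.90; W sinα = 40.8
Σc'Δl = 13.2 kN/m; ΣN' = 396.8 kN/m; ΣW sinα = 123.0 kN/m
Resisting = 13.2 + 396.8·tan35.9° = 13.2 + 287.2 = 300.4 kN/m
FS = 300.4 / 123.0 = 2.442

FS = 2.44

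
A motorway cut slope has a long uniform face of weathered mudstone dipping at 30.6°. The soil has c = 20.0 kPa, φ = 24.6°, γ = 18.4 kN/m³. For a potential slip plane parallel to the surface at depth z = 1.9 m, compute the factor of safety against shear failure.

For an infinite slope with a slip plane parallel to the surface (no pore pressure): FS = [c + γz cos²β tanφ] / [γz sinβ cosβ].
γz = 18.4·1.9 = 34.96 kN/m²
Numerator = 20.0 + 34.96·cos²30.6°·tan24.6° = 20.0 + 34.96·0.7409·0.4578 = 31.858 kPa
Denominator = 34.96·sin30.6°·cos30.6° = 34.96·0.5090·0.8607 = 15.318 kPa
FS = 31.858 / 15.318 = 2.080

FS = 2.08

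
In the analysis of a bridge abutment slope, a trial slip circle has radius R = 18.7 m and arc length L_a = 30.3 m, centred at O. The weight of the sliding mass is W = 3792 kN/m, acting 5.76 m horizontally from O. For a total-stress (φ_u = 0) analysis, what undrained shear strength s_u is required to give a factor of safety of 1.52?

FS = s_u·L_a·R / (W·d), so s_u = FS·W·d / (L_a·R).
s_u = 1.52·3792·5.76 / (30.30·18.7) = 33199.7 / 566.61 = 58.59 kPa

s_u = 58.6 kPa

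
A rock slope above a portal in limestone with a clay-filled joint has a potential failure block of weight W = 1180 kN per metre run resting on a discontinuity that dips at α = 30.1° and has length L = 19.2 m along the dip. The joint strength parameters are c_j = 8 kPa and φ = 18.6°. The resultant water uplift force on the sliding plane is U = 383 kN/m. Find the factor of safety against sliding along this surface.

FS = 0.62

Resolving the block weight along and normal to the plane and applying the Mohr–Coulomb strength on the joint:
N' = W cosα − U = 1180·cos30.1° − 383 = 637.9 kN/m
Driving force T = W sinα = 1180·sin30.1° = 591.8 kN/m
Resisting force R = c_j·L + N'·tanφ = 8·19.2 + 637.9·tan18.6° = 153.6 + 214.7 = 368.3 kN/m
FS = R / T = 368.3 / 591.8 = 0.622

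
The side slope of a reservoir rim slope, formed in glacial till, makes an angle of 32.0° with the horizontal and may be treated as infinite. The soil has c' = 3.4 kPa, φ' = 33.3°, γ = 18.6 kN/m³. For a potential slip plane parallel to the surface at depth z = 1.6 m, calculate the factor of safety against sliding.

For an infinite slope with a slip plane parallel to the surface (no pore pressure): FS = [c' + γz cos²β tanφ'] / [γz sinβ cosβ].
γz = 18.6·1.6 = 29.76 kN/m²
Numerator = 3.4 + 29.76·cos²32.0°·tan33.3° = 3.4 + 29.76·0.7192·0.6569 = 17.459 kPa
Denominator = 29.76·sin32.0°·cos32.0° = 29.76·0.5299·0.8480 = 13.374 kPa
FS = 17.459 / 13.374 = 1.305

FS = 1.31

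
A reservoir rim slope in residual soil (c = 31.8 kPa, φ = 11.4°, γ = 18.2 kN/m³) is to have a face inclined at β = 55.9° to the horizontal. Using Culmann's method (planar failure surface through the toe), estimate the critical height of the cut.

Culmann's analysis gives the critical failure plane at α_cr = (β + φ)/2 = (55.9 + 11.4)/2 = 33.6°, and the critical height
H_c = (4c/γ) · sinβ cosφ / [1 − cos(β − φ)]
    = (4·31.8/18.2) · sin55.9°·cos11.4° / [1 − cos(44.5°)]
    = 6.989 · 0.8281·0.9803 / [1 − 0.7133]
    = 6.989 · 0.8117 / 0.2867
    = 19.78 m

H_c = 19.78 m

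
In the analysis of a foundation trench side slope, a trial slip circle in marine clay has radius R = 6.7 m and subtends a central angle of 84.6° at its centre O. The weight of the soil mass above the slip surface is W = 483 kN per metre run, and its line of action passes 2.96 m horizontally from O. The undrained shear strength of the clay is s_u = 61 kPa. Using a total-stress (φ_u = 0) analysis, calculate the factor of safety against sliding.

FS = 2.83

Taking moments about the centre O, the resisting moment is provided by the undrained shear strength acting along the arc:
Arc length L_a = R·θ = 6.7·(84.6°·π/180) = 6.7·1.4765 = 9.89 m
M_R = s_u·L_a·R = 61·9.89·6.7 = 4043.2 kN·m/m
M_D = W·d = 483·2.96 = 1429.7 kN·m/m
FS = M_R / M_D = 4043.2 / 1429.7 = 2.828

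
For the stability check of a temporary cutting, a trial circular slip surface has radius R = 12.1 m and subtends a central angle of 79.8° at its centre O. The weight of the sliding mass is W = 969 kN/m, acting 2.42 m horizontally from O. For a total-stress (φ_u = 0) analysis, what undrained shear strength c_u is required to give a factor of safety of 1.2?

FS = c_u·L_a·R / (W·d), so c_u = FS·W·d / (L_a·R).
Arc length L_a = R·θ = 12.1·(79.8°·π/180) = 12.1·1.3928 = 16.85 m
c_u = 1.2·969·2.42 / (16.85·12.1) = 2814.0 / 203.92 = 13.80 kPa

c_u = 13.8 kPa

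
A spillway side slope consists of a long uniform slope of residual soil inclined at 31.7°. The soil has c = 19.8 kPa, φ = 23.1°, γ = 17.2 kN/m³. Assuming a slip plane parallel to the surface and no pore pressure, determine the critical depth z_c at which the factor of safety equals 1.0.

z_c = 8.32 m

Setting FS = 1.00 in FS = [c + γz cos²β tanφ] / [γz sinβ cosβ] and solving for z:
z = c / [γ cosβ (FS·sinβ − cosβ·tanφ)]
  = 19.8 / [17.2·cos31.7°·(1.00·sin31.7° − cos31.7°·tan23.1°)]
  = 19.8 / [17.2·0.8508·(1.00·0.5255 − 0.8508·0.4265)]
  = 19.8 / 2.3790 = 8.323 m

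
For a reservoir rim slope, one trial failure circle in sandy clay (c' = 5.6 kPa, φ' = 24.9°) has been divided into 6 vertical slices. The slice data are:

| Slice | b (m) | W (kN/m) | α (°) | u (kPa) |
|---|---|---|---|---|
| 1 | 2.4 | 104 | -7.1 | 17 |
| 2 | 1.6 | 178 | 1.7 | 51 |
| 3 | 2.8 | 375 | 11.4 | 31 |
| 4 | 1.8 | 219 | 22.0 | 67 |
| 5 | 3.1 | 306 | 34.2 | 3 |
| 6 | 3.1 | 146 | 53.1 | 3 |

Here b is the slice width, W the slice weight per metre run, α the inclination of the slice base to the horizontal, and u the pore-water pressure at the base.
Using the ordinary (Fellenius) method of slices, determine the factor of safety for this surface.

FS = 1.10

Ordinary method of slices: FS = Σ[c'·Δl_i + (W_i cosα_i − u_i·Δl_i)·tanφ'] / Σ W_i sinα_i, with Δl_i = b_i / cosα_i.
Slice 1: Δl = 2.4/cos(-7.1°) = 2.419 m; N'_1 = 104·cos(-7.1°) − 17·2.419 = 62.1; c'Δl = 13.54; W sinα = -12.9
Slice 2: Δl = 1.6/cos1.7° = 1.601 m; N'_2 = 178·cos1.7° − 51·1.601 = 96.3; c'Δl = 8.96; W sinα = 5.3
Slice 3: Δl = 2.8/cos11.4° = 2.856 m; N'_3 = 375·cos11.4° − 31·2.856 = 279.1; c'Δl = 16.00; W sinα = 74.1
Slice 4: Δl = 1.8/cos22.0° = 1.941 m; N'_4 = 219·cos22.0° − 67·1.941 = 73.0; c'Δl = 10.87; W sinα = 82.0
Slice 5: Δl = 3.1/cos34.2° = 3.748 m; N'_5 = 306·cos34.2° − 3·3.748 = 241.8; c'Δl = 20.99; W sinα = 172.0
Slice 6: Δl = 3.1/cos53.1° = 5.163 m; N'_6 = 146·cos53.1° − 3·5.163 = 72.2; c'Δl = 28.91; W sinα = 116.8
Σc'Δl = 99.3 kN/m; ΣN' = 824.4 kN/m; ΣW sinα = 437.3 kN/m
Resisting = 99.3 + 824.4·tan24.9° = 99.3 + 382.7 = 482.0 kN/m
FS = 482.0 / 437.3 = 1.102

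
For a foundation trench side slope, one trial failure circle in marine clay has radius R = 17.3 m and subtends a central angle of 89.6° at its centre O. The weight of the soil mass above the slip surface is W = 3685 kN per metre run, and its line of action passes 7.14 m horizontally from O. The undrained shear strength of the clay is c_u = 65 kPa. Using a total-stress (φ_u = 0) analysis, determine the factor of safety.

FS = 1.16

Taking moments about the centre O, the resisting moment is provided by the undrained shear strength acting along the arc:
Arc length L_a = R·θ = 17.3·(89.6°·π/180) = 17.3·1.5638 = 27.05 m
M_R = c_u·L_a·R = 65·27.05·17.3 = 30422.2 kN·m/m
M_D = W·d = 3685·7.14 = 26310.9 kN·m/m
FS = M_R / M_D = 30422.2 / 26310.9 = 1.156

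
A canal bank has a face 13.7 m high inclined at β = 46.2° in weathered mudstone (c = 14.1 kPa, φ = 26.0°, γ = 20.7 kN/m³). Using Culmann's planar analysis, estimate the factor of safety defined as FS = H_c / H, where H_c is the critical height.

H_c = (4c/γ) · sinβ cosφ / [1 − cos(β − φ)]
    = (4·14.1/20.7) · sin46.2°·cos26.0° / [1 − cos20.2°]
    = 2.725 · 0.6487 / 0.0615 = 28.74 m
FS = H_c / H = 28.74 / 13.7 = 2.098

FS = 2.10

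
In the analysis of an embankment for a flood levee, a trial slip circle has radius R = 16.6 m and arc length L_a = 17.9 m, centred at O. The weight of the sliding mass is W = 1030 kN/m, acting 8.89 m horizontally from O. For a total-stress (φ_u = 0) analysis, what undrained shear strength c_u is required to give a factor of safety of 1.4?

c_u = 43.1 kPa

FS = c_u·L_a·R / (W·d), so c_u = FS·W·d / (L_a·R).
c_u = 1.4·1030·8.89 / (17.90·16.6) = 12819.4 / 297.14 = 43.14 kPa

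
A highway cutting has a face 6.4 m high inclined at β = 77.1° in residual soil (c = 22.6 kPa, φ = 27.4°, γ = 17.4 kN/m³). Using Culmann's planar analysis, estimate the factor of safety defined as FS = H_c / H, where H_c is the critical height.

FS = 1.99

H_c = (4c/γ) · sinβ cosφ / [1 − cos(β − φ)]
    = (4·22.6/17.4) · sin77.1°·cos27.4° / [1 − cos49.7°]
    = 5.195 · 0.8654 / 0.3532 = 12.73 m
FS = H_c / H = 12.73 / 6.4 = 1.989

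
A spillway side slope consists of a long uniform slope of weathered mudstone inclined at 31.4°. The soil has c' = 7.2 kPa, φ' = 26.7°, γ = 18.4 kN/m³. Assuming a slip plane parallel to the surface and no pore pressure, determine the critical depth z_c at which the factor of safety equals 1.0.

z_c = 5.00 m

Setting FS = 1.00 in FS = [c' + γz cos²β tanφ'] / [γz sinβ cosβ] and solving for z:
z = c' / [γ cosβ (FS·sinβ − cosβ·tanφ')]
  = 7.2 / [18.4·cos31.4°·(1.00·sin31.4° − cos31.4°·tan26.7°)]
  = 7.2 / [18.4·0.8536·(1.00·0.5210 − 0.8536·0.5029)]
  = 7.2 / 1.4405 = 4.998 m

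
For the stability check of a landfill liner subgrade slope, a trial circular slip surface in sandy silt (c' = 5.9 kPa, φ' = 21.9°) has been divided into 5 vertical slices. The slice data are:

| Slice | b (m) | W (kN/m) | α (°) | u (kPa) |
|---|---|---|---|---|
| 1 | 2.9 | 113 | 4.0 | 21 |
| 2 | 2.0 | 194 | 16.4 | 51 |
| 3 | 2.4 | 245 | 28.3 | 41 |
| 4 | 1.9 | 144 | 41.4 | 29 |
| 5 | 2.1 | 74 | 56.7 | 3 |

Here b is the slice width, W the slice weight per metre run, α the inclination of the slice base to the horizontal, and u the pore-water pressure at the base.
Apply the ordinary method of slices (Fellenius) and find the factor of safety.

FS = 0.61

Ordinary method of slices: FS = Σ[c'·Δl_i + (W_i cosα_i − u_i·Δl_i)·tanφ'] / Σ W_i sinα_i, with Δl_i = b_i / cosα_i.
Slice 1: Δl = 2.9/cos4.0° = 2.907 m; N'_1 = 113·cos4.0° − 21·2.907 = 51.7; c'Δl = 17.15; W sinα = 7.9
Slice 2: Δl = 2.0/cos16.4° = 2.085 m; N'_2 = 194·cos16.4° − 51·2.085 = 79.8; c'Δl = 12.30; W sinα = 54.8
Slice 3: Δl = 2.4/cos28.3° = 2.726 m; N'_3 = 245·cos28.3° − 41·2.726 = 104.0; c'Δl = 16.08; W sinα = 116.2
Slice 4: Δl = 1.9/cos41.4° = 2.533 m; N'_4 = 144·cos41.4° − 29·2.533 = 34.6; c'Δl = 14.94; W sinα = 95.2
Slice 5: Δl = 2.1/cos56.7° = 3.825 m; N'_5 = 74·cos56.7° − 3·3.825 = 29.2; c'Δl = 22.57; W sinα = 61.8
Σc'Δl = 83.0 kN/m; ΣN' = 299.1 kN/m; ΣW sinα = 335.9 kN/m
Resisting = 83.0 + 299.1·tan21.9° = 83.0 + 120.2 = 203.3 kN/m
FS = 203.3 / 335.9 = 0.605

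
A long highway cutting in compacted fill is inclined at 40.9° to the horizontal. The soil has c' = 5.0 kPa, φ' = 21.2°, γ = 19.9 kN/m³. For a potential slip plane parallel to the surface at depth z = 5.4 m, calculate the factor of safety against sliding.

For an infinite slope with a slip plane parallel to the surface (no pore pressure): FS = [c' + γz cos²β tanφ'] / [γz sinβ cosβ].
γz = 19.9·5.4 = 107.46 kN/m²
Numerator = 5.0 + 107.46·cos²40.9°·tan21.2° = 5.0 + 107.46·0.5713·0.3879 = 28.813 kPa
Denominator = 107.46·sin40.9°·cos40.9° = 107.46·0.6547·0.7559 = 53.181 kPa
FS = 28.813 / 53.181 = 0.542

FS = 0.54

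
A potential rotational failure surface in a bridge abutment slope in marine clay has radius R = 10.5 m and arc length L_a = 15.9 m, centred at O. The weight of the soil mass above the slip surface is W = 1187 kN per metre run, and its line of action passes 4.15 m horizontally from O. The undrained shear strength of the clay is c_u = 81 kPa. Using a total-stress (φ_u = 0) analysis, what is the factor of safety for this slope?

Taking moments about the centre O, the resisting moment is provided by the undrained shear strength acting along the arc:
M_R = c_u·L_a·R = 81·15.90·10.5 = 13523.0 kN·m/m
M_D = W·d = 1187·4.15 = 4926.1 kN·m/m
FS = M_R / M_D = 13523.0 / 4926.1 = 2.745

FS = 2.75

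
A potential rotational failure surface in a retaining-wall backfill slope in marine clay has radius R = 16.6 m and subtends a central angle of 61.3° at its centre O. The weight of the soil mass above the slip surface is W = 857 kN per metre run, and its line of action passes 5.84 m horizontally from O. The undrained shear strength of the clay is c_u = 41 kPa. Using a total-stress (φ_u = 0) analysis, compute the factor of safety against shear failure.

FS = 2.42

Taking moments about the centre O, the resisting moment is provided by the undrained shear strength acting along the arc:
Arc length L_a = R·θ = 16.6·(61.3°·π/180) = 16.6·1.0699 = 17.76 m
M_R = c_u·L_a·R = 41·17.76·16.6 = 12087.5 kN·m/m
M_D = W·d = 857·5.84 = 5004.9 kN·m/m
FS = M_R / M_D = 12087.5 / 5004.9 = 2.415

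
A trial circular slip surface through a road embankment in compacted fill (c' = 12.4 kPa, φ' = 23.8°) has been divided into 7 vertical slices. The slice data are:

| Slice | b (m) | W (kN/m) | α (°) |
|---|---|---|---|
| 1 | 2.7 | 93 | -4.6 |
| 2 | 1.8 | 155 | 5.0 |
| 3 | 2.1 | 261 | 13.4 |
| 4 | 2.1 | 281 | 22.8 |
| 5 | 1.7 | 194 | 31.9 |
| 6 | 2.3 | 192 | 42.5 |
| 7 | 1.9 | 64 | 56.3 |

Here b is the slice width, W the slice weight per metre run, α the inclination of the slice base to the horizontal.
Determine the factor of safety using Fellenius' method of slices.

FS = 1.53

Ordinary method of slices: FS = Σ[c'·Δl_i + (W_i cosα_i)·tanφ'] / Σ W_i sinα_i, with Δl_i = b_i / cosα_i.
Slice 1: Δl = 2.7/cos(-4.6°) = 2.709 m; N'_1 = 93·cos(-4.6°) = 92.7; c'Δl = 33.59; W sinα = -7.5
Slice 2: Δl = 1.8/cos5.0° = 1.807 m; N'_2 = 155·cos5.0° = 154.4; c'Δl = 22.41; W sinα = 13.5
Slice 3: Δl = 2.1/cos13.4° = 2.159 m; N'_3 = 261·cos13.4° = 253.9; c'Δl = 26.77; W sinα = 60.5
Slice 4: Δl = 2.1/cos22.8° = 2.278 m; N'_4 = 281·cos22.8° = 259.0; c'Δl = 28.25; W sinα = 108.9
Slice 5: Δl = 1.7/cos31.9° = 2.002 m; N'_5 = 194·cos31.9° = 164.7; c'Δl = 24.83; W sinα = 102.5
Slice 6: Δl = 2.3/cos42.5° = 3.120 m; N'_6 = 192·cos42.5° = 141.6; c'Δl = 38.68; W sinα = 129.7
Slice 7: Δl = 1.9/cos56.3° = 3.424 m; N'_7 = 64·cos56.3° = 35.5; c'Δl = 42.46; W sinα = 53.2
Σc'Δl = 217.0 kN/m; ΣN' = 1101.8 kN/m; ΣW sinα = 460.9 kN/m
Resisting = 217.0 + 1101.8·tan23.8° = 217.0 + 486.0 = 702.9 kN/m
FS = 702.9 / 460.9 = 1.525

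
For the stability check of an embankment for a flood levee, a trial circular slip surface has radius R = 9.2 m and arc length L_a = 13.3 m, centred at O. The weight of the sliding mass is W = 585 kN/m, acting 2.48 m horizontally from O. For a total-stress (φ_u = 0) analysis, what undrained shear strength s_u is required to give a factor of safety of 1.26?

s_u = 14.9 kPa

FS = s_u·L_a·R / (W·d), so s_u = FS·W·d / (L_a·R).
s_u = 1.26·585·2.48 / (13.30·9.2) = 1828.0 / 122.36 = 14.94 kPa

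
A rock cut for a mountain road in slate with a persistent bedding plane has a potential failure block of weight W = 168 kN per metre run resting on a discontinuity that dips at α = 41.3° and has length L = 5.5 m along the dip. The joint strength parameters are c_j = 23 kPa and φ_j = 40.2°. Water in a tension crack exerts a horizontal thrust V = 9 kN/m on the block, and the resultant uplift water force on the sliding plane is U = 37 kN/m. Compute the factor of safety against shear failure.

FS = 1.67

Resolving the block weight along and normal to the plane and applying the Mohr–Coulomb strength on the joint:
N' = W cosα − U − V sinα = 168·cos41.3° − 37 − 9·sin41.3° = 83.3 kN/m
Driving force T = W sinα + V cosα = 168·sin41.3° + 9·cos41.3° = 117.6 kN/m
Resisting force R = c_j·L + N'·tanφ_j = 23·5.5 + 83.3·tan40.2° = 126.5 + 70.4 = 196.9 kN/m
FS = R / T = 196.9 / 117.6 = 1.673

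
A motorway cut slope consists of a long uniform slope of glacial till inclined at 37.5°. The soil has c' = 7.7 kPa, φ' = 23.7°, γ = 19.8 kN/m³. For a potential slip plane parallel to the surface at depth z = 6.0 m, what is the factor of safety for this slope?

FS = 0.71

For an infinite slope with a slip plane parallel to the surface (no pore pressure): FS = [c' + γz cos²β tanφ'] / [γz sinβ cosβ].
γz = 19.8·6.0 = 118.80 kN/m²
Numerator = 7.7 + 118.80·cos²37.5°·tan23.7° = 7.7 + 118.80·0.6294·0.4390 = 40.523 kPa
Denominator = 118.80·sin37.5°·cos37.5° = 118.80·0.6088·0.7934 = 57.376 kPa
FS = 40.523 / 57.376 = 0.706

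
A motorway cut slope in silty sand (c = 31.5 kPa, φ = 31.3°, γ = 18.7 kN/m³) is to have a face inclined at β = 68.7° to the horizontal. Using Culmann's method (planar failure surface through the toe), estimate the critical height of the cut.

Culmann's analysis gives the critical failure plane at α_cr = (β + φ)/2 = (68.7 + 31.3)/2 = 50.0°, and the critical height
H_c = (4c/γ) · sinβ cosφ / [1 − cos(β − φ)]
    = (4·31.5/18.7) · sin68.7°·cos31.3° / [1 − cos(37.4°)]
    = 6.738 · 0.9317·0.8545 / [1 − 0.7944]
    = 6.738 · 0.7961 / 0.2056
    = 26.09 m

H_c = 26.09 m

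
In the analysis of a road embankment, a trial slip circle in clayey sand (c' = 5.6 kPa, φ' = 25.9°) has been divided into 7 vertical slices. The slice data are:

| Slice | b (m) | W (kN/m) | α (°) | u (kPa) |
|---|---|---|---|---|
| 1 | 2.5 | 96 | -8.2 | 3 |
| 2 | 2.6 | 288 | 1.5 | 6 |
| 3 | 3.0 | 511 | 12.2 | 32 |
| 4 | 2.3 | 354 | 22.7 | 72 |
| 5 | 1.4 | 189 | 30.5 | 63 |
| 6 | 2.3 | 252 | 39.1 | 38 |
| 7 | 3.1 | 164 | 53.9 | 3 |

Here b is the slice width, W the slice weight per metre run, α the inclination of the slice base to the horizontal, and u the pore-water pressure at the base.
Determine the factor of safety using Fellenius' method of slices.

Ordinary method of slices: FS = Σ[c'·Δl_i + (W_i cosα_i − u_i·Δl_i)·tanφ'] / Σ W_i sinα_i, with Δl_i = b_i / cosα_i.
Slice 1: Δl = 2.5/cos(-8.2°) = 2.526 m; N'_1 = 96·cos(-8.2°) − 3·2.526 = 87.4; c'Δl = 14.14; W sinα = -13.7
Slice 2: Δl = 2.6/cos1.5° = 2.601 m; N'_2 = 288·cos1.5° − 6·2.601 = 272.3; c'Δl = 14.56; W sinα = 7.5
Slice 3: Δl = 3.0/cos12.2° = 3.069 m; N'_3 = 511·cos12.2° − 32·3.069 = 401.2; c'Δl = 17.19; W sinα = 108.0
Slice 4: Δl = 2.3/cos22.7° = 2.493 m; N'_4 = 354·cos22.7° − 72·2.493 = 147.1; c'Δl = 13.96; W sinα = 136.6
Slice 5: Δl = 1.4/cos30.5° = 1.625 m; N'_5 = 189·cos30.5° − 63·1.625 = 60.5; c'Δl = 9.10; W sinα = 95.9
Slice 6: Δl = 2.3/cos39.1° = 2.964 m; N'_6 = 252·cos39.1° − 38·2.964 = 82.9; c'Δl = 16.60; W sinα = 158.9
Slice 7: Δl = 3.1/cos53.9° = 5.261 m; N'_7 = 164·cos53.9° − 3·5.261 = 80.8; c'Δl = 29.46; W sinα = 132.5
Σc'Δl = 115.0 kN/m; ΣN' = 1132.3 kN/m; ΣW sinα = 625.8 kN/m
Resisting = 115.0 + 1132.3·tan25.9° = 115.0 + 549.8 = 664.8 kN/m
FS = 664.8 / 625.8 = 1.062

FS = 1.06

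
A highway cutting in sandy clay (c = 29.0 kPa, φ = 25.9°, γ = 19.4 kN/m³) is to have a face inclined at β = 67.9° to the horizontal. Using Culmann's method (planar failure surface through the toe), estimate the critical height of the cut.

H_c = 19.40 m

Culmann's analysis gives the critical failure plane at α_cr = (β + φ)/2 = (67.9 + 25.9)/2 = 46.9°, and the critical height
H_c = (4c/γ) · sinβ cosφ / [1 − cos(β − φ)]
    = (4·29.0/19.4) · sin67.9°·cos25.9° / [1 − cos(42.0°)]
    = 5.979 · 0.9265·0.8996 / [1 − 0.7431]
    = 5.979 · 0.8335 / 0.2569
    = 19.40 m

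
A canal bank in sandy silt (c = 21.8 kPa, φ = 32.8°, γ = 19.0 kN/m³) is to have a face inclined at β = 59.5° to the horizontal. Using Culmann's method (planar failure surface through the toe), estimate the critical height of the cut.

H_c = 31.17 m

Culmann's analysis gives the critical failure plane at α_cr = (β + φ)/2 = (59.5 + 32.8)/2 = 46.1°, and the critical height
H_c = (4c/γ) · sinβ cosφ / [1 − cos(β − φ)]
    = (4·21.8/19.0) · sin59.5°·cos32.8° / [1 − cos(26.7°)]
    = 4.589 · 0.8616·0.8406 / [1 − 0.8934]
    = 4.589 · 0.7243 / 0.1066
    = 31.17 m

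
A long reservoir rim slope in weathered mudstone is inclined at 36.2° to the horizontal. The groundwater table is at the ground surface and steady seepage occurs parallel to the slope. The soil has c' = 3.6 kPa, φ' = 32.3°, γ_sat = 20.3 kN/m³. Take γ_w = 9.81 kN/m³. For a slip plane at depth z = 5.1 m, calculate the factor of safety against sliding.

With seepage parallel to the slope and the water table at the surface, the effective normal stress on the slip plane uses the buoyant unit weight γ' = γ_sat − γ_w while the driving shear stress uses γ_sat:
FS = [c' + γ' z cos²β tanφ'] / [γ_sat z sinβ cosβ]
γ' = 20.3 − 9.81 = 10.49 kN/m³
Numerator = 3.6 + 10.49·5.1·cos²36.2°·tan32.3° = 3.6 + 10.49·5.1·0.6512·0.6322 = 25.624 kPa
Denominator = 20.3·5.1·sin36.2°·cos36.2° = 20.3·5.1·0.5906·0.8070 = 49.342 kPa
FS = 25.624 / 49.342 = 0.519

FS = 0.52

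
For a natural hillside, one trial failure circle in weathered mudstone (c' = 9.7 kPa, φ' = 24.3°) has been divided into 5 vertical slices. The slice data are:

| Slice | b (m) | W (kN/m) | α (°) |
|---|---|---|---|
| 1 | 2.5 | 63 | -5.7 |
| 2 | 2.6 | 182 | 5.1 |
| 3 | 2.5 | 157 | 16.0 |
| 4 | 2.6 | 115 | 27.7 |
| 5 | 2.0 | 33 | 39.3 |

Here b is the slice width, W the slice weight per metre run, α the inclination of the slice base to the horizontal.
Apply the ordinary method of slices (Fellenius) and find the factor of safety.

Ordinary method of slices: FS = Σ[c'·Δl_i + (W_i cosα_i)·tanφ'] / Σ W_i sinα_i, with Δl_i = b_i / cosα_i.
Slice 1: Δl = 2.5/cos(-5.7°) = 2.512 m; N'_1 = 63·cos(-5.7°) = 62.7; c'Δl = 24.37; W sinα = -6.3
Slice 2: Δl = 2.6/cos5.1° = 2.610 m; N'_2 = 182·cos5.1° = 181.3; c'Δl = 25.32; W sinα = 16.2
Slice 3: Δl = 2.5/cos16.0° = 2.601 m; N'_3 = 157·cos16.0° = 150.9; c'Δl = 25.23; W sinα = 43.3
Slice 4: Δl = 2.6/cos27.7° = 2.937 m; N'_4 = 115·cos27.7° = 101.8; c'Δl = 28.48; W sinα = 53.5
Slice 5: Δl = 2.0/cos39.3° = 2.585 m; N'_5 = 33·cos39.3° = 25.5; c'Δl = 25.07; W sinα = 20.9
Σc'Δl = 128.5 kN/m; ΣN' = 522.2 kN/m; ΣW sinα = 127.6 kN/m
Resisting = 128.5 + 522.2·tan24.3° = 128.5 + 235.8 = 364.3 kN/m
FS = 364.3 / 127.6 = 2.856

FS = 2.86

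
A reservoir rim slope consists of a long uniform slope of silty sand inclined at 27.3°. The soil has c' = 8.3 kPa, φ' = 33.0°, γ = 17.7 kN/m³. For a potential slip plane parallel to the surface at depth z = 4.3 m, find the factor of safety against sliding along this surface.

For an infinite slope with a slip plane parallel to the surface (no pore pressure): FS = [c' + γz cos²β tanφ'] / [γz sinβ cosβ].
γz = 17.7·4.3 = 76.11 kN/m²
Numerator = 8.3 + 76.11·cos²27.3°·tan33.0° = 8.3 + 76.11·0.7896·0.6494 = 47.329 kPa
Denominator = 76.11·sin27.3°·cos27.3° = 76.11·0.4586·0.8886 = 31.020 kPa
FS = 47.329 / 31.020 = 1.526

FS = 1.53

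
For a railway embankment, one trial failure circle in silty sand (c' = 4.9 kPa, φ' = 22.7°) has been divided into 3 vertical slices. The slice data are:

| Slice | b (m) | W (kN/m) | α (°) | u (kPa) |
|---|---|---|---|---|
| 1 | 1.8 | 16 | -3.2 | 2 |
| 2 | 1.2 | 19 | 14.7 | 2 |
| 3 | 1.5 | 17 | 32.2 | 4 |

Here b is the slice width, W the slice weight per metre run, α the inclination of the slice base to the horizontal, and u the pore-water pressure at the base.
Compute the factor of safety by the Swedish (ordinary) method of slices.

FS = 2.96

Ordinary method of slices: FS = Σ[c'·Δl_i + (W_i cosα_i − u_i·Δl_i)·tanφ'] / Σ W_i sinα_i, with Δl_i = b_i / cosα_i.
Slice 1: Δl = 1.8/cos(-3.2°) = 1.803 m; N'_1 = 16·cos(-3.2°) − 2·1.803 = 12.4; c'Δl = 8.83; W sinα = -0.9
Slice 2: Δl = 1.2/cos14.7° = 1.241 m; N'_2 = 19·cos14.7° − 2·1.241 = 15.9; c'Δl = 6.08; W sinα = 4.8
Slice 3: Δl = 1.5/cos32.2° = 1.773 m; N'_3 = 17·cos32.2° − 4·1.773 = 7.3; c'Δl = 8.69; W sinα = 9.1
Σc'Δl = 23.6 kN/m; ΣN' = 35.6 kN/m; ΣW sinα = 13.0 kN/m
Resisting = 23.6 + 35.6·tan22.7° = 23.6 + 14.9 = 38.5 kN/m
FS = 38.5 / 13.0 = 2.962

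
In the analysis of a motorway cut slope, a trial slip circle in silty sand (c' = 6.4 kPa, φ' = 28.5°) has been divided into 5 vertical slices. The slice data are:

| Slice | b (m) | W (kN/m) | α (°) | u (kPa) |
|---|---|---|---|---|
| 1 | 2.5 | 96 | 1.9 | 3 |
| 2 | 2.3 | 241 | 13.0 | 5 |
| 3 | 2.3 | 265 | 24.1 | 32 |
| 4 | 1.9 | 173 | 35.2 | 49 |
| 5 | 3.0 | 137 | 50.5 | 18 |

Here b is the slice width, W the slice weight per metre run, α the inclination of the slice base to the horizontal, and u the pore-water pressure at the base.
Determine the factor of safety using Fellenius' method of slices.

Ordinary method of slices: FS = Σ[c'·Δl_i + (W_i cosα_i − u_i·Δl_i)·tanφ'] / Σ W_i sinα_i, with Δl_i = b_i / cosα_i.
Slice 1: Δl = 2.5/cos1.9° = 2.501 m; N'_1 = 96·cos1.9° − 3·2.501 = 88.4; c'Δl = 16.01; W sinα = 3.2
Slice 2: Δl = 2.3/cos13.0° = 2.360 m; N'_2 = 241·cos13.0° − 5·2.360 = 223.0; c'Δl = 15.11; W sinα = 54.2
Slice 3: Δl = 2.3/cos24.1° = 2.520 m; N'_3 = 265·cos24.1° − 32·2.520 = 161.3; c'Δl = 16.13; W sinα = 108.2
Slice 4: Δl = 1.9/cos35.2° = 2.325 m; N'_4 = 173·cos35.2° − 49·2.325 = 27.4; c'Δl = 14.88; W sinα = 99.7
Slice 5: Δl = 3.0/cos50.5° = 4.716 m; N'_5 = 137·cos50.5° − 18·4.716 = 2.2; c'Δl = 30.18; W sinα = 105.7
Σc'Δl = 92.3 kN/m; ΣN' = 502.4 kN/m; ΣW sinα = 371.0 kN/m
Resisting = 92.3 + 502.4·tan28.5° = 92.3 + 272.8 = 365.1 kN/m
FS = 365.1 / 371.0 = 0.984

FS = 0.98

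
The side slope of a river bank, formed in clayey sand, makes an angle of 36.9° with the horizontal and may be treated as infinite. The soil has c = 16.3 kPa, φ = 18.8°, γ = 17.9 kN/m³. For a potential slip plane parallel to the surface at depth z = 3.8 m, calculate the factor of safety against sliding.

For an infinite slope with a slip plane parallel to the surface (no pore pressure): FS = [c + γz cos²β tanφ] / [γz sinβ cosβ].
γz = 17.9·3.8 = 68.02 kN/m²
Numerator = 16.3 + 68.02·cos²36.9°·tan18.8° = 16.3 + 68.02·0.6395·0.3404 = 31.108 kPa
Denominator = 68.02·sin36.9°·cos36.9° = 68.02·0.6004·0.7997 = 32.660 kPa
FS = 31.108 / 32.660 = 0.952

FS = 0.95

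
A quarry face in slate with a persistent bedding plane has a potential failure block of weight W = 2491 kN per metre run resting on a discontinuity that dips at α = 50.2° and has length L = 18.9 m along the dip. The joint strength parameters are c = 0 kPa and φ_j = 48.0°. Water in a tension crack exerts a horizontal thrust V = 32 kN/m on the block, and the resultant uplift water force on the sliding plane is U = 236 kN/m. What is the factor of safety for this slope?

Resolving the block weight along and normal to the plane and applying the Mohr–Coulomb strength on the joint:
N' = W cosα − U − V sinα = 2491·cos50.2° − 236 − 32·sin50.2° = 1333.9 kN/m
Driving force T = W sinα + V cosα = 2491·sin50.2° + 32·cos50.2° = 1934.3 kN/m
Resisting force R = c·L + N'·tanφ_j = 0·18.9 + 1333.9·tan48.0° = 0.0 + 1481.5 = 1481.5 kN/m
FS = R / T = 1481.5 / 1934.3 = 0.766

FS = 0.77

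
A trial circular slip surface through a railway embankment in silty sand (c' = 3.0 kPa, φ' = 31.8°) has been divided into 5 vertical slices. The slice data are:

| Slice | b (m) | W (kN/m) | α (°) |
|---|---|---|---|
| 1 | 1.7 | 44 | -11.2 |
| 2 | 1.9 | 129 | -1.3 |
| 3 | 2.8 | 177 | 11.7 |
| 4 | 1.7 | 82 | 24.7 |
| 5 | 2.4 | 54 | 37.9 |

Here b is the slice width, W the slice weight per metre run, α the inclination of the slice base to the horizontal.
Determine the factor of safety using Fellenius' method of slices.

Ordinary method of slices: FS = Σ[c'·Δl_i + (W_i cosα_i)·tanφ'] / Σ W_i sinα_i, with Δl_i = b_i / cosα_i.
Slice 1: Δl = 1.7/cos(-11.2°) = 1.733 m; N'_1 = 44·cos(-11.2°) = 43.2; c'Δl = 5.20; W sinα = -8.5
Slice 2: Δl = 1.9/cos(-1.3°) = 1.900 m; N'_2 = 129·cos(-1.3°) = 129.0; c'Δl = 5.70; W sinα = -2.9
Slice 3: Δl = 2.8/cos11.7° = 2.859 m; N'_3 = 177·cos11.7° = 173.3; c'Δl = 8.58; W sinα = 35.9
Slice 4: Δl = 1.7/cos24.7° = 1.871 m; N'_4 = 82·cos24.7° = 74.5; c'Δl = 5.61; W sinα = 34.3
Slice 5: Δl = 2.4/cos37.9° = 3.042 m; N'_5 = 54·cos37.9° = 42.6; c'Δl = 9.12; W sinα = 33.2
Σc'Δl = 34.2 kN/m; ΣN' = 462.6 kN/m; ΣW sinα = 91.9 kN/m
Resisting = 34.2 + 462.6·tan31.8° = 34.2 + 286.8 = 321.0 kN/m
FS = 321.0 / 91.9 = 3.495

FS = 3.49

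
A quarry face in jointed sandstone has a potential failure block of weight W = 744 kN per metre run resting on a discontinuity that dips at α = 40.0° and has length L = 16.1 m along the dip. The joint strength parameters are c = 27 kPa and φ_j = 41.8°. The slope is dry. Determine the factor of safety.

FS = 1.97

Resolving the block weight along and normal to the plane and applying the Mohr–Coulomb strength on the joint:
N' = W cosα = 744·cos40.0° = 569.9 kN/m
Driving force T = W sinα = 744·sin40.0° = 478.2 kN/m
Resisting force R = c·L + N'·tanφ_j = 27·16.1 + 569.9·tan41.8° = 434.7 + 509.6 = 944.3 kN/m
FS = R / T = 944.3 / 478.2 = 1.975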